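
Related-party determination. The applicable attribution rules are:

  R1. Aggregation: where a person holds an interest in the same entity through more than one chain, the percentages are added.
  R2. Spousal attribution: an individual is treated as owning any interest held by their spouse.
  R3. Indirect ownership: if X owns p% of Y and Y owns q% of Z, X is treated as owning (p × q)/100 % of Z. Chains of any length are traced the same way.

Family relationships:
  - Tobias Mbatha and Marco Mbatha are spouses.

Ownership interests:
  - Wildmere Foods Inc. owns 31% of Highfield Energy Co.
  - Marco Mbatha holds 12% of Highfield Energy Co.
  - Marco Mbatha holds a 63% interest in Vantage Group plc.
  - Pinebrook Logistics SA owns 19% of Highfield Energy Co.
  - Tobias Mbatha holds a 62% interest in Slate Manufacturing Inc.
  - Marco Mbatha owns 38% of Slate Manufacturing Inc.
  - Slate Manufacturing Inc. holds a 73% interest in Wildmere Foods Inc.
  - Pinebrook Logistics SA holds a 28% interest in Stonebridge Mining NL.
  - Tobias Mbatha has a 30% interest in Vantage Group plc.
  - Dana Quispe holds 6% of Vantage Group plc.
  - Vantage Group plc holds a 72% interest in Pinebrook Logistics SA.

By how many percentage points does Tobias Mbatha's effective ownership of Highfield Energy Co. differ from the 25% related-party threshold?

22.3524

By spousal attribution (R2), Tobias Mbatha is treated as also owning Marco Mbatha's interest in Vantage Group plc, giving 30% + 63% = 93%.
By spousal attribution (R2), Tobias Mbatha is treated as also owning Marco Mbatha's interest in Slate Manufacturing Inc, giving 62% + 38% = 100%.
By spousal attribution (R2), Tobias Mbatha is treated as owning Marco Mbatha's 12% interest in Highfield Energy Co.
Chain via Vantage Group plc → Pinebrook Logistics SA (R3): 93% × 72% × 19% = 12.7224% of Highfield Energy Co.
Chain via Slate Manufacturing Inc. → Wildmere Foods Inc. (R3): 100% × 73% × 31% = 22.63% of Highfield Energy Co.
Direct interest in Highfield Energy Co: 12%.
Aggregating (R1): 12.7224% + 22.63% + 12% = 47.3524%.
47.3524% exceeds the 25% threshold by 22.3524 percentage points.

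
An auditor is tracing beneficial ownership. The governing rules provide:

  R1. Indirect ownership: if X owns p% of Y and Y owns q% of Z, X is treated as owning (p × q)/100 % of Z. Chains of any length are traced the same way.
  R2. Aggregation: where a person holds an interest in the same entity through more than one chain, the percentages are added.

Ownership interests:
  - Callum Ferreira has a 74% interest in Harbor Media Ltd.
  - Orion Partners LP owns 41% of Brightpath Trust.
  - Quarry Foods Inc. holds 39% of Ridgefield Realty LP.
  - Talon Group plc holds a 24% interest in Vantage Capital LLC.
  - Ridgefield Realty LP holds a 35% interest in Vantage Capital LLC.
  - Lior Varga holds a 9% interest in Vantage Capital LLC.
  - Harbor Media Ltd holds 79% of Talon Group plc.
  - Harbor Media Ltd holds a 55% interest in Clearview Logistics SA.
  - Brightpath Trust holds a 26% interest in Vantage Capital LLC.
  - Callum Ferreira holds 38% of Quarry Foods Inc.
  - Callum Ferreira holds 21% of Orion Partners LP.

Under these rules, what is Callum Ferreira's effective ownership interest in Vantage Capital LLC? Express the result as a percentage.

Chain via Orion Partners LP → Brightpath Trust (R1): 21% × 41% × 26% = 2.2386% of Vantage Capital LLC.
Chain via Harbor Media Ltd → Talon Group plc (R1): 74% × 79% × 24% = 14.0304% of Vantage Capital LLC.
Chain via Quarry Foods Inc. → Ridgefield Realty LP (R1): 38% × 39% × 35% = 5.187% of Vantage Capital LLC.
Aggregating (R2): 2.2386% + 14.0304% + 5.187% = 21.456%.

21.456%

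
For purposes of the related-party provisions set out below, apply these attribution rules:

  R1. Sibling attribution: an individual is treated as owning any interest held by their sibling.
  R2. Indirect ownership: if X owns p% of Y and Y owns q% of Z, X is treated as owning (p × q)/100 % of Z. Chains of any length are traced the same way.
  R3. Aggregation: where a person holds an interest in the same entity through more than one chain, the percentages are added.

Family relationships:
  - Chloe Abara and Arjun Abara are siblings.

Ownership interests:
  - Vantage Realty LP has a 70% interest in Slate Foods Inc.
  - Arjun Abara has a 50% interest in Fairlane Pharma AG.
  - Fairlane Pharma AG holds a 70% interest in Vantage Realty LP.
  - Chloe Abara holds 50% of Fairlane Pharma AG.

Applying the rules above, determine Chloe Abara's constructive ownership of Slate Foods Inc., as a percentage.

By sibling attribution (R1), Chloe Abara is treated as also owning Arjun Abara's interest in Fairlane Pharma AG, giving 50% + 50% = 100%.
Chain via Fairlane Pharma AG → Vantage Realty LP (R2): 100% × 70% × 70% = 49% of Slate Foods Inc.

49%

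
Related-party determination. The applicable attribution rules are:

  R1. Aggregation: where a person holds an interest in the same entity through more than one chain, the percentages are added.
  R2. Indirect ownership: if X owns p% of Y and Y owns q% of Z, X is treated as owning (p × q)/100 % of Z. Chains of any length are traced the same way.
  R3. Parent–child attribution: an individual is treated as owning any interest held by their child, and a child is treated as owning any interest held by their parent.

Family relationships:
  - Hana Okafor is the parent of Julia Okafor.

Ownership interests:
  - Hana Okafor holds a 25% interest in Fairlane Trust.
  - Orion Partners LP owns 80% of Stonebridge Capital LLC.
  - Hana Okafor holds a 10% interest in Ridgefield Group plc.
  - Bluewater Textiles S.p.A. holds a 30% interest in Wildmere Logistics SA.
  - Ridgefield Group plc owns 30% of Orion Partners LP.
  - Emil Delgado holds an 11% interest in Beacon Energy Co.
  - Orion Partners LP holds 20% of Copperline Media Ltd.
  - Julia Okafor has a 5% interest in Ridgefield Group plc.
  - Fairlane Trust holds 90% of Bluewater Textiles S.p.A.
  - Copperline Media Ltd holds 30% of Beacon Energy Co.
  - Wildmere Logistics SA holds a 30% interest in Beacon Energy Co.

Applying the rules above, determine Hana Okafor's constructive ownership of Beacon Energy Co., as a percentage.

By parent–child attribution (R3), Hana Okafor is treated as also owning Julia Okafor's interest in Ridgefield Group plc, giving 10% + 5% = 15%.
Chain via Ridgefield Group plc → Orion Partners LP → Copperline Media Ltd (R2): 15% × 30% × 20% × 30% = 0.27% of Beacon Energy Co.
Chain via Fairlane Trust → Bluewater Textiles S.p.A. → Wildmere Logistics SA (R2): 25% × 90% × 30% × 30% = 2.025% of Beacon Energy Co.
Aggregating (R1): 0.27% + 2.025% = 2.295%.

2.295%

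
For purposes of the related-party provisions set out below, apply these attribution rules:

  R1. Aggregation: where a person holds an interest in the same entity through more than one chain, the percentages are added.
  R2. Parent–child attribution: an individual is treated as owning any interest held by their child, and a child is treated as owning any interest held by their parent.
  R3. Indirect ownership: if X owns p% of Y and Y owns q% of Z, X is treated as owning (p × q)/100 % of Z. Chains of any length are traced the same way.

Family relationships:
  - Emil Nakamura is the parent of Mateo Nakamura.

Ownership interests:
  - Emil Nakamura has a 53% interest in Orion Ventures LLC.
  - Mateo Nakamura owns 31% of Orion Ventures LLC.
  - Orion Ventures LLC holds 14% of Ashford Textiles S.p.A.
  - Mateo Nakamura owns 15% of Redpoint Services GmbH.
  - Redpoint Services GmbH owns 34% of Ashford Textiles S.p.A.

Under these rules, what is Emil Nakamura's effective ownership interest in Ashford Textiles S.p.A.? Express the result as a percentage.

By parent–child attribution (R2), Emil Nakamura is treated as also owning Mateo Nakamura's interest in Orion Ventures LLC, giving 53% + 31% = 84%.
By parent–child attribution (R2), Emil Nakamura is treated as owning Mateo Nakamura's 15% interest in Redpoint Services GmbH.
Chain via Orion Ventures LLC (R3): 84% × 14% = 11.76% of Ashford Textiles S.p.A.
Chain via Redpoint Services GmbH (R3): 15% × 34% = 5.1% of Ashford Textiles S.p.A.
Aggregating (R1): 11.76% + 5.1% = 16.86%.

16.86%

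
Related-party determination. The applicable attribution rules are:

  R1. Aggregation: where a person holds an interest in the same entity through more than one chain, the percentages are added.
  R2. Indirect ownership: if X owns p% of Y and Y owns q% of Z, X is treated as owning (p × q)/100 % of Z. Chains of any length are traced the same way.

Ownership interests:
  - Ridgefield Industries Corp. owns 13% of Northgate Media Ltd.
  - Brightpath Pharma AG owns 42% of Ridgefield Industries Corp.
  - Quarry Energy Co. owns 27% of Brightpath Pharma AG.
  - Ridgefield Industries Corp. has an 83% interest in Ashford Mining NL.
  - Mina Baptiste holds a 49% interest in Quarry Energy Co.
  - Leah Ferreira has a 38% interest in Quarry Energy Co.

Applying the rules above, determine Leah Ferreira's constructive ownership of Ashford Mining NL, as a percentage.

Chain via Quarry Energy Co. → Brightpath Pharma AG → Ridgefield Industries Corp. (R2): 38% × 27% × 42% × 83% = 3.576636% of Ashford Mining NL.

3.576636%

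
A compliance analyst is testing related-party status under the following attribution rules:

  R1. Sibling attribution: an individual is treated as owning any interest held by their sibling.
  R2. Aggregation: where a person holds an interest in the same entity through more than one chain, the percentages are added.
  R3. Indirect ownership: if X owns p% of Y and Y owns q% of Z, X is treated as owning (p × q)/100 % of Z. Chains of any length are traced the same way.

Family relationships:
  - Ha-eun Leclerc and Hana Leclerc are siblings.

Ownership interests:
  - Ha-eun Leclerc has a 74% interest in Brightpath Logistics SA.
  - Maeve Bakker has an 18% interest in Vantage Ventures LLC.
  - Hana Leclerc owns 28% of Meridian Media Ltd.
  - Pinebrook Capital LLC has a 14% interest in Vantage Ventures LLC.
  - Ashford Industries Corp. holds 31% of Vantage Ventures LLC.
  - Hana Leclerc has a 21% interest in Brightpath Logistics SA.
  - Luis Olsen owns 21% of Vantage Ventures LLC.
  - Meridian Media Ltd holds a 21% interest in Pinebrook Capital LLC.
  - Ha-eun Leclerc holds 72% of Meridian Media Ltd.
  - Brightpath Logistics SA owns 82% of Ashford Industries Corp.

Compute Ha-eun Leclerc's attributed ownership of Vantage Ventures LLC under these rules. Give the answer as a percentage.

By sibling attribution (R1), Ha-eun Leclerc is treated as also owning Hana Leclerc's interest in Brightpath Logistics SA, giving 74% + 21% = 95%.
By sibling attribution (R1), Ha-eun Leclerc is treated as also owning Hana Leclerc's interest in Meridian Media Ltd, giving 72% + 28% = 100%.
Chain via Brightpath Logistics SA → Ashford Industries Corp. (R3): 95% × 82% × 31% = 24.149% of Vantage Ventures LLC.
Chain via Meridian Media Ltd → Pinebrook Capital LLC (R3): 100% × 21% × 14% = 2.94% of Vantage Ventures LLC.
Aggregating (R2): 24.149% + 2.94% = 27.089%.

27.089%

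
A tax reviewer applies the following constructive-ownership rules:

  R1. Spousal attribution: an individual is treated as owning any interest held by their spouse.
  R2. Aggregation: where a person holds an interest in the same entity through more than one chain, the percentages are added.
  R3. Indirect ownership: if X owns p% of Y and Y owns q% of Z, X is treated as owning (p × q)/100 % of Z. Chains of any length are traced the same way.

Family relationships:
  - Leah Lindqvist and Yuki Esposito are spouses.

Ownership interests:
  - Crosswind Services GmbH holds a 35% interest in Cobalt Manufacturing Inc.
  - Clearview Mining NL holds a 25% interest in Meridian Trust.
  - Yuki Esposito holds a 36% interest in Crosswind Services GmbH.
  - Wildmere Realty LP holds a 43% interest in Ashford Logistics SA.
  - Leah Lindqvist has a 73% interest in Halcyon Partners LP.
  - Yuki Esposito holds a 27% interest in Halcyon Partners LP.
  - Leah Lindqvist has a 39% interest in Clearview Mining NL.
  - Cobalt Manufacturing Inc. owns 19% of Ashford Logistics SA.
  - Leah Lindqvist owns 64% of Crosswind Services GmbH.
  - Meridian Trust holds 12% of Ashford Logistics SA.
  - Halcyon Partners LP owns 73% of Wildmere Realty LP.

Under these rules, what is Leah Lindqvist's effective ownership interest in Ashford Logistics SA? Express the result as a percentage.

By spousal attribution (R1), Leah Lindqvist is treated as also owning Yuki Esposito's interest in Crosswind Services GmbH, giving 64% + 36% = 100%.
By spousal attribution (R1), Leah Lindqvist is treated as also owning Yuki Esposito's interest in Halcyon Partners LP, giving 73% + 27% = 100%.
Chain via Crosswind Services GmbH → Cobalt Manufacturing Inc. (R3): 100% × 35% × 19% = 6.65% of Ashford Logistics SA.
Chain via Clearview Mining NL → Meridian Trust (R3): 39% × 25% × 12% = 1.17% of Ashford Logistics SA.
Chain via Halcyon Partners LP → Wildmere Realty LP (R3): 100% × 73% × 43% = 31.39% of Ashford Logistics SA.
Aggregating (R2): 6.65% + 1.17% + 31.39% = 39.21%.

39.21%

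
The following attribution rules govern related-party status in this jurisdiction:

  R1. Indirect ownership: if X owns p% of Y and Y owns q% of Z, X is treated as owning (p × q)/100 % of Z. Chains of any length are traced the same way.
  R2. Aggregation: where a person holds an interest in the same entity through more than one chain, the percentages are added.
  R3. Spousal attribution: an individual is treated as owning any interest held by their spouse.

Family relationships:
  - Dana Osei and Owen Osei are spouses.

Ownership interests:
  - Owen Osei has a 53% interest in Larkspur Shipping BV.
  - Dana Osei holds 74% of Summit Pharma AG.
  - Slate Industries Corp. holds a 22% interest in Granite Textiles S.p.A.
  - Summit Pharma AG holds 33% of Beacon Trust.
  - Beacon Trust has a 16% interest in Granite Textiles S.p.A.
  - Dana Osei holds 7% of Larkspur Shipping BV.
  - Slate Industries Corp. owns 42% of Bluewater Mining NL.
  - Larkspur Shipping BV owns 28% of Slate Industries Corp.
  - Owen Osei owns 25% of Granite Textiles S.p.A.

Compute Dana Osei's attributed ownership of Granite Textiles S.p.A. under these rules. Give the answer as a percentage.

By spousal attribution (R3), Dana Osei is treated as also owning Owen Osei's interest in Larkspur Shipping BV, giving 7% + 53% = 60%.
By spousal attribution (R3), Dana Osei is treated as owning Owen Osei's 25% interest in Granite Textiles S.p.A.
Chain via Larkspur Shipping BV → Slate Industries Corp. (R1): 60% × 28% × 22% = 3.696% of Granite Textiles S.p.A.
Chain via Summit Pharma AG → Beacon Trust (R1): 74% × 33% × 16% = 3.9072% of Granite Textiles S.p.A.
Direct interest in Granite Textiles S.p.A: 25%.
Aggregating (R2): 3.696% + 3.9072% + 25% = 32.6032%.

32.6032%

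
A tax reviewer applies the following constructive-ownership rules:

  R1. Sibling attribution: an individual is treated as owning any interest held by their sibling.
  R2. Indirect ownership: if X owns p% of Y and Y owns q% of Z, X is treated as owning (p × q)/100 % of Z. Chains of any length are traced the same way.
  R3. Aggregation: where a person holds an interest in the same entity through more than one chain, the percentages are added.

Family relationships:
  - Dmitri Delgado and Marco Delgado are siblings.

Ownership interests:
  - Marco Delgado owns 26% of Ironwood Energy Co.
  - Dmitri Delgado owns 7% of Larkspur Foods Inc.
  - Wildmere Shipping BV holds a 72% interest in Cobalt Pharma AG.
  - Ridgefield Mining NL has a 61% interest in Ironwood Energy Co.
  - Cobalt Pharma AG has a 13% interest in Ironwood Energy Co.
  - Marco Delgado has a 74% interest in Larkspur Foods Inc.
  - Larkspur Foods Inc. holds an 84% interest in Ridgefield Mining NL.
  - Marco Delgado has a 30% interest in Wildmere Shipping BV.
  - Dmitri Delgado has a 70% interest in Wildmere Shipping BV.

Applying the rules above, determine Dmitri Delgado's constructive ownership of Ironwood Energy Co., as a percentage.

76.8644%

By sibling attribution (R1), Dmitri Delgado is treated as also owning Marco Delgado's interest in Larkspur Foods Inc, giving 7% + 74% = 81%.
By sibling attribution (R1), Dmitri Delgado is treated as also owning Marco Delgado's interest in Wildmere Shipping BV, giving 70% + 30% = 100%.
By sibling attribution (R1), Dmitri Delgado is treated as owning Marco Delgado's 26% interest in Ironwood Energy Co.
Chain via Larkspur Foods Inc. → Ridgefield Mining NL (R2): 81% × 84% × 61% = 41.5044% of Ironwood Energy Co.
Chain via Wildmere Shipping BV → Cobalt Pharma AG (R2): 100% × 72% × 13% = 9.36% of Ironwood Energy Co.
Direct interest in Ironwood Energy Co: 26%.
Aggregating (R3): 41.5044% + 9.36% + 26% = 76.8644%.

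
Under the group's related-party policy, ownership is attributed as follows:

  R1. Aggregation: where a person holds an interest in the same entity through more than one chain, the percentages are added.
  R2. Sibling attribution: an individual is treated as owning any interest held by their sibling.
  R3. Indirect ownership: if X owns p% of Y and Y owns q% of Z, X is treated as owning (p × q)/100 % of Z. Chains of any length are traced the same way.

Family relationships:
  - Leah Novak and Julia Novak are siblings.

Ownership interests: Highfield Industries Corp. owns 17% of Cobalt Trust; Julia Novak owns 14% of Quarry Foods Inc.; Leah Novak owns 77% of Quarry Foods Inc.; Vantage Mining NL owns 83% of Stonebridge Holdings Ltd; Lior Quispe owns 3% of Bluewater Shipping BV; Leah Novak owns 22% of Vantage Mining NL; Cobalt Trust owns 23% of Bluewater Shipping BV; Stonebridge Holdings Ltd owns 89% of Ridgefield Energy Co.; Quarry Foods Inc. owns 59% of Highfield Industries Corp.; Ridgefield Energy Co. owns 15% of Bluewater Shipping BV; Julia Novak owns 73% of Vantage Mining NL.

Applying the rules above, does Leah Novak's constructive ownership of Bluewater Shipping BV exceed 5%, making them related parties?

By sibling attribution (R2), Leah Novak is treated as also owning Julia Novak's interest in Vantage Mining NL, giving 22% + 73% = 95%.
By sibling attribution (R2), Leah Novak is treated as also owning Julia Novak's interest in Quarry Foods Inc, giving 77% + 14% = 91%.
Chain via Vantage Mining NL → Stonebridge Holdings Ltd → Ridgefield Energy Co. (R3): 95% × 83% × 89% × 15% = 10.526475% of Bluewater Shipping BV.
Chain via Quarry Foods Inc. → Highfield Industries Corp. → Cobalt Trust (R3): 91% × 59% × 17% × 23% = 2.099279% of Bluewater Shipping BV.
Aggregating (R1): 10.526475% + 2.099279% = 12.625754%.
12.625754% exceeds the 5% threshold, so Leah is a related party to Bluewater Shipping BV.

Yes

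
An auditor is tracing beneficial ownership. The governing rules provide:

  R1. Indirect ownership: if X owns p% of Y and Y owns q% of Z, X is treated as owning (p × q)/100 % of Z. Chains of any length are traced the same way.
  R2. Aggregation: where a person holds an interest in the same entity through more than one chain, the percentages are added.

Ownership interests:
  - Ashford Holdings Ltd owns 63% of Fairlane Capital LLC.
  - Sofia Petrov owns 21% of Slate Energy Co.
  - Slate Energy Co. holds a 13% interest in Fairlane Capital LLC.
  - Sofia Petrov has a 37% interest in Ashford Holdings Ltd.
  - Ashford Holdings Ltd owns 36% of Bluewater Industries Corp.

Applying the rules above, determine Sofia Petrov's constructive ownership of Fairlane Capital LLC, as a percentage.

Chain via Slate Energy Co. (R1): 21% × 13% = 2.73% of Fairlane Capital LLC.
Chain via Ashford Holdings Ltd (R1): 37% × 63% = 23.31% of Fairlane Capital LLC.
Aggregating (R2): 2.73% + 23.31% = 26.04%.

26.04%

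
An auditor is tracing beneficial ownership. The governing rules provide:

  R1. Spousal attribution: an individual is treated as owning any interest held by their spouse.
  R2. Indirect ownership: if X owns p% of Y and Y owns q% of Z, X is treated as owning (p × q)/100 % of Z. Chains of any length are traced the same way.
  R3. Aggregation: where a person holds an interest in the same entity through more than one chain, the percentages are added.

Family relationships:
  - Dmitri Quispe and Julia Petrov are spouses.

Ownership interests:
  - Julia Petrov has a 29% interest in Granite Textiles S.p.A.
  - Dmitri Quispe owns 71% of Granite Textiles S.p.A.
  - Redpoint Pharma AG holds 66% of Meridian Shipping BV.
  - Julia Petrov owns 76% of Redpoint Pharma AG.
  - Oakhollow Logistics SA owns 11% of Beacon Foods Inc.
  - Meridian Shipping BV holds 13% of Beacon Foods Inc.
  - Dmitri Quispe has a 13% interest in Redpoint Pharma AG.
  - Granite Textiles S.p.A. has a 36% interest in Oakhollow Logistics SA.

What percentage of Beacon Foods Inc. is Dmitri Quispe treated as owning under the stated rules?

11.5962%

By spousal attribution (R1), Dmitri Quispe is treated as also owning Julia Petrov's interest in Granite Textiles S.p.A, giving 71% + 29% = 100%.
By spousal attribution (R1), Dmitri Quispe is treated as also owning Julia Petrov's interest in Redpoint Pharma AG, giving 13% + 76% = 89%.
Chain via Granite Textiles S.p.A. → Oakhollow Logistics SA (R2): 100% × 36% × 11% = 3.96% of Beacon Foods Inc.
Chain via Redpoint Pharma AG → Meridian Shipping BV (R2): 89% × 66% × 13% = 7.6362% of Beacon Foods Inc.
Aggregating (R3): 3.96% + 7.6362% = 11.5962%.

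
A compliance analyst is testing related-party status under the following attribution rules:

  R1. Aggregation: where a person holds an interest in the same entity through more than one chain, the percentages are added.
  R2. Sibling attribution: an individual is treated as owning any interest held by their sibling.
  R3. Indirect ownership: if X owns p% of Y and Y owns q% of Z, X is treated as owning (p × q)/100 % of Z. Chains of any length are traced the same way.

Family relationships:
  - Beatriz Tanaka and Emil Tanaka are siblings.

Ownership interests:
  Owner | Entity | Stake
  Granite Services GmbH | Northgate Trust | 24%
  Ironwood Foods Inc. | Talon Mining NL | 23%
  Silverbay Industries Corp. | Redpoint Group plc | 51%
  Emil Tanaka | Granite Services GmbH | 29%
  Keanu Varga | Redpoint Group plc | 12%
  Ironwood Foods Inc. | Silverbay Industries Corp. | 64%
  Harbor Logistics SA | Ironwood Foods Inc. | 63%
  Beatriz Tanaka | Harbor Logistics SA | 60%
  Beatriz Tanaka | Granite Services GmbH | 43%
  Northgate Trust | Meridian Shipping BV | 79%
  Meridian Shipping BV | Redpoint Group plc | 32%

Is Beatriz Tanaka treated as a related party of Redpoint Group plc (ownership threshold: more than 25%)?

By sibling attribution (R2), Beatriz Tanaka is treated as also owning Emil Tanaka's interest in Granite Services GmbH, giving 43% + 29% = 72%.
Chain via Granite Services GmbH → Northgate Trust → Meridian Shipping BV (R3): 72% × 24% × 79% × 32% = 4.368384% of Redpoint Group plc.
Chain via Harbor Logistics SA → Ironwood Foods Inc. → Silverbay Industries Corp. (R3): 60% × 63% × 64% × 51% = 12.33792% of Redpoint Group plc.
Aggregating (R1): 4.368384% + 12.33792% = 16.706304%.
16.706304% does not exceed the 25% threshold, so Beatriz is not a related party to Redpoint Group plc.

No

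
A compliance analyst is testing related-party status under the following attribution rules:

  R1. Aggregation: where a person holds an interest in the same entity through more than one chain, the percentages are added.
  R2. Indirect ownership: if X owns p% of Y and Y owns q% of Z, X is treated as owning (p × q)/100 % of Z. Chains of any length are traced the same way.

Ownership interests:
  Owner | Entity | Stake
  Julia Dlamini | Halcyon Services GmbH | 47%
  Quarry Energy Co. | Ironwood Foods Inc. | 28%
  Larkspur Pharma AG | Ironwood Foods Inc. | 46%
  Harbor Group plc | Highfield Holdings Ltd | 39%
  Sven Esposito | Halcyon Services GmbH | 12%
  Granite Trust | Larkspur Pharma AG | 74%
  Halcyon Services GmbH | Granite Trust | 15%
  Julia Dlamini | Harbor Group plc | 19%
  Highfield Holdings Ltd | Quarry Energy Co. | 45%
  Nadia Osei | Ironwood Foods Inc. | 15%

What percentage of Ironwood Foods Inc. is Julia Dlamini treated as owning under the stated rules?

Chain via Halcyon Services GmbH → Granite Trust → Larkspur Pharma AG (R2): 47% × 15% × 74% × 46% = 2.39982% of Ironwood Foods Inc.
Chain via Harbor Group plc → Highfield Holdings Ltd → Quarry Energy Co. (R2): 19% × 39% × 45% × 28% = 0.93366% of Ironwood Foods Inc.
Aggregating (R1): 2.39982% + 0.93366% = 3.33348%.

3.33348%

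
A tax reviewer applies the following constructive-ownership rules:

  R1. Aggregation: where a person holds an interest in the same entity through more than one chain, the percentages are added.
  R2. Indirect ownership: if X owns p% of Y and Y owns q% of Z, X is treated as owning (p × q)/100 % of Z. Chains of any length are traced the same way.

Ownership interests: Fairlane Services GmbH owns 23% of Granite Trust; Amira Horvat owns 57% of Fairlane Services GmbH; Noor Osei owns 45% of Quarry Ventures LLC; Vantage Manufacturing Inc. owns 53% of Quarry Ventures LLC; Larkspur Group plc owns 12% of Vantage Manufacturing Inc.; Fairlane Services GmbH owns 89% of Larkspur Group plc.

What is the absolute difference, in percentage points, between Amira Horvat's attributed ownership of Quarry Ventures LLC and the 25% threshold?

Chain via Fairlane Services GmbH → Larkspur Group plc → Vantage Manufacturing Inc. (R2): 57% × 89% × 12% × 53% = 3.226428% of Quarry Ventures LLC.
3.226428% falls short of the 25% threshold by 21.773572 percentage points.

21.773572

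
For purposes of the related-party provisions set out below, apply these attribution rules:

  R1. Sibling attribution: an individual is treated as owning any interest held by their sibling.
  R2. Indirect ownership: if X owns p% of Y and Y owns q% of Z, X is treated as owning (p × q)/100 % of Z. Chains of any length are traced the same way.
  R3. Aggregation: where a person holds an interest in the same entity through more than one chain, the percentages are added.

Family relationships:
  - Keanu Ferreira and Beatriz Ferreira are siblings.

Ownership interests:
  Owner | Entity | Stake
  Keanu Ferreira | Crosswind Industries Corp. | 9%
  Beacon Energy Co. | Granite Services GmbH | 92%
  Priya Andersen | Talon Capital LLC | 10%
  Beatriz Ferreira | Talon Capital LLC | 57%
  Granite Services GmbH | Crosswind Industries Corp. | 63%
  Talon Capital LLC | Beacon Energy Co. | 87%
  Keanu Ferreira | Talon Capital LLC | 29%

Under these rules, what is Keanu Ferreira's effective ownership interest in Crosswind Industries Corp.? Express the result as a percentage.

By sibling attribution (R1), Keanu Ferreira is treated as also owning Beatriz Ferreira's interest in Talon Capital LLC, giving 29% + 57% = 86%.
Chain via Talon Capital LLC → Beacon Energy Co. → Granite Services GmbH (R2): 86% × 87% × 92% × 63% = 43.365672% of Crosswind Industries Corp.
Direct interest in Crosswind Industries Corp: 9%.
Aggregating (R3): 43.365672% + 9% = 52.365672%.

52.365672%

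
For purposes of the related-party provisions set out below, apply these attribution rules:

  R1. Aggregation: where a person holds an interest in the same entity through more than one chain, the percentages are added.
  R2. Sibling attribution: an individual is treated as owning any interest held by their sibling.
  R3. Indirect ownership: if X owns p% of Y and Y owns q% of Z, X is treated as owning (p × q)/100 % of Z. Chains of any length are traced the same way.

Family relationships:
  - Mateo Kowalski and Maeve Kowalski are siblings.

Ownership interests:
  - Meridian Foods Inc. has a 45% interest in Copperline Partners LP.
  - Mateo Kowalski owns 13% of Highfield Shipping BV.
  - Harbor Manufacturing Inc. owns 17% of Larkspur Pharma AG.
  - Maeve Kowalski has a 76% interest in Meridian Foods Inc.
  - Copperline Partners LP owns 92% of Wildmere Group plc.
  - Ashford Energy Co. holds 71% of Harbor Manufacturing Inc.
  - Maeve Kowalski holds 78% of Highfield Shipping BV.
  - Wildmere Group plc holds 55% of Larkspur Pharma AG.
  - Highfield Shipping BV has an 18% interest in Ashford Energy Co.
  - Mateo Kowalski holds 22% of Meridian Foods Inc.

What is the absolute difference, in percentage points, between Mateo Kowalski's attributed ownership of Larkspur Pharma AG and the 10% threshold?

By sibling attribution (R2), Mateo Kowalski is treated as also owning Maeve Kowalski's interest in Meridian Foods Inc, giving 22% + 76% = 98%.
By sibling attribution (R2), Mateo Kowalski is treated as also owning Maeve Kowalski's interest in Highfield Shipping BV, giving 13% + 78% = 91%.
Chain via Meridian Foods Inc. → Copperline Partners LP → Wildmere Group plc (R3): 98% × 45% × 92% × 55% = 22.3146% of Larkspur Pharma AG.
Chain via Highfield Shipping BV → Ashford Energy Co. → Harbor Manufacturing Inc. (R3): 91% × 18% × 71% × 17% = 1.977066% of Larkspur Pharma AG.
Aggregating (R1): 22.3146% + 1.977066% = 24.291666%.
24.291666% exceeds the 10% threshold by 14.291666 percentage points.

14.291666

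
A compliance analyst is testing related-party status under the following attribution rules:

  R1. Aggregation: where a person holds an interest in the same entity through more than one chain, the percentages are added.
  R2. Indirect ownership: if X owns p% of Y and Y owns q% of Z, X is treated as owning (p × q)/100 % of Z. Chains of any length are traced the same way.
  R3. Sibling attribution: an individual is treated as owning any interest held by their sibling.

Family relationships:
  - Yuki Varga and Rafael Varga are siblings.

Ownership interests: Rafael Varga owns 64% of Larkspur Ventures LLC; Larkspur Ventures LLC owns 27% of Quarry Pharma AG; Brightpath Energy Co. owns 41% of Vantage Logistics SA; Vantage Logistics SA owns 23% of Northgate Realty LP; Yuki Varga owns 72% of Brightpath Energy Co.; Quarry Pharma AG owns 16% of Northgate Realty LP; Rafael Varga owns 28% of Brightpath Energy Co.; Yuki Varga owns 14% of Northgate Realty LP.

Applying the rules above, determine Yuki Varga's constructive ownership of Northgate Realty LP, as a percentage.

26.1948%

By sibling attribution (R3), Yuki Varga is treated as also owning Rafael Varga's interest in Brightpath Energy Co, giving 72% + 28% = 100%.
By sibling attribution (R3), Yuki Varga is treated as owning Rafael Varga's 64% interest in Larkspur Ventures LLC.
Chain via Brightpath Energy Co. → Vantage Logistics SA (R2): 100% × 41% × 23% = 9.43% of Northgate Realty LP.
Direct interest in Northgate Realty LP: 14%.
Chain via Larkspur Ventures LLC → Quarry Pharma AG (R2): 64% × 27% × 16% = 2.7648% of Northgate Realty LP.
Aggregating (R1): 9.43% + 14% + 2.7648% = 26.1948%.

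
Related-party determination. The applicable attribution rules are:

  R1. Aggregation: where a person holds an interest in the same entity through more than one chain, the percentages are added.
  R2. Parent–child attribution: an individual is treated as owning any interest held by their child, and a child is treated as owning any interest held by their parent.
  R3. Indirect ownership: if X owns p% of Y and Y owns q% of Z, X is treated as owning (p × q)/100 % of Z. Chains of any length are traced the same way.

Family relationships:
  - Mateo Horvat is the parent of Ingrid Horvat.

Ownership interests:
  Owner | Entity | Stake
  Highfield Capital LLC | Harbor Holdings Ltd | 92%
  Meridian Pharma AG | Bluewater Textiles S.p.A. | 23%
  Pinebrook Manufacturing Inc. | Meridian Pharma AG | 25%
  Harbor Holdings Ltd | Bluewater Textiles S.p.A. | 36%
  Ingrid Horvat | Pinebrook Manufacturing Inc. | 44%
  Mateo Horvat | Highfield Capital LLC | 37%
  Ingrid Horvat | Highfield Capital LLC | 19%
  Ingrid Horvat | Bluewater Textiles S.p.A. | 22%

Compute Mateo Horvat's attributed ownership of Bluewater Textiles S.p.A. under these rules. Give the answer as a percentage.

By parent–child attribution (R2), Mateo Horvat is treated as also owning Ingrid Horvat's interest in Highfield Capital LLC, giving 37% + 19% = 56%.
By parent–child attribution (R2), Mateo Horvat is treated as owning Ingrid Horvat's 44% interest in Pinebrook Manufacturing Inc.
By parent–child attribution (R2), Mateo Horvat is treated as owning Ingrid Horvat's 22% interest in Bluewater Textiles S.p.A.
Chain via Highfield Capital LLC → Harbor Holdings Ltd (R3): 56% × 92% × 36% = 18.5472% of Bluewater Textiles S.p.A.
Chain via Pinebrook Manufacturing Inc. → Meridian Pharma AG (R3): 44% × 25% × 23% = 2.53% of Bluewater Textiles S.p.A.
Direct interest in Bluewater Textiles S.p.A: 22%.
Aggregating (R1): 18.5472% + 2.53% + 22% = 43.0772%.

43.0772%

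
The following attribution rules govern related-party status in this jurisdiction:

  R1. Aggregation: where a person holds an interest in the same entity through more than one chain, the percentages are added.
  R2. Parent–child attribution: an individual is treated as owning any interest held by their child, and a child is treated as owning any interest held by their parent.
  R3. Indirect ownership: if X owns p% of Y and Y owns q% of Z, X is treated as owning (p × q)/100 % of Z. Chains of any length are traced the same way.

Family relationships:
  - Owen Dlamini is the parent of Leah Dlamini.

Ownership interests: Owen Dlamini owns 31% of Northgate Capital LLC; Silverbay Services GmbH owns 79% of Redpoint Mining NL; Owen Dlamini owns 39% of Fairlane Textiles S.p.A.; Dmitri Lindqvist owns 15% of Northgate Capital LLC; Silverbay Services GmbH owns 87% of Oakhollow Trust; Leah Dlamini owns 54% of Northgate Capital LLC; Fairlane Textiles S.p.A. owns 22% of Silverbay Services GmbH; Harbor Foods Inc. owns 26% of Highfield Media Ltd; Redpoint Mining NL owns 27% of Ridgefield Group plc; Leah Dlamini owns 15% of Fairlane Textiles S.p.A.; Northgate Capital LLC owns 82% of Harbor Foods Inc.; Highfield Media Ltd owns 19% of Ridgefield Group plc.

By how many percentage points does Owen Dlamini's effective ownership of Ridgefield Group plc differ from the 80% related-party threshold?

By parent–child attribution (R2), Owen Dlamini is treated as also owning Leah Dlamini's interest in Fairlane Textiles S.p.A, giving 39% + 15% = 54%.
By parent–child attribution (R2), Owen Dlamini is treated as also owning Leah Dlamini's interest in Northgate Capital LLC, giving 31% + 54% = 85%.
Chain via Fairlane Textiles S.p.A. → Silverbay Services GmbH → Redpoint Mining NL (R3): 54% × 22% × 79% × 27% = 2.534004% of Ridgefield Group plc.
Chain via Northgate Capital LLC → Harbor Foods Inc. → Highfield Media Ltd (R3): 85% × 82% × 26% × 19% = 3.44318% of Ridgefield Group plc.
Aggregating (R1): 2.534004% + 3.44318% = 5.977184%.
5.977184% falls short of the 80% threshold by 74.022816 percentage points.

74.022816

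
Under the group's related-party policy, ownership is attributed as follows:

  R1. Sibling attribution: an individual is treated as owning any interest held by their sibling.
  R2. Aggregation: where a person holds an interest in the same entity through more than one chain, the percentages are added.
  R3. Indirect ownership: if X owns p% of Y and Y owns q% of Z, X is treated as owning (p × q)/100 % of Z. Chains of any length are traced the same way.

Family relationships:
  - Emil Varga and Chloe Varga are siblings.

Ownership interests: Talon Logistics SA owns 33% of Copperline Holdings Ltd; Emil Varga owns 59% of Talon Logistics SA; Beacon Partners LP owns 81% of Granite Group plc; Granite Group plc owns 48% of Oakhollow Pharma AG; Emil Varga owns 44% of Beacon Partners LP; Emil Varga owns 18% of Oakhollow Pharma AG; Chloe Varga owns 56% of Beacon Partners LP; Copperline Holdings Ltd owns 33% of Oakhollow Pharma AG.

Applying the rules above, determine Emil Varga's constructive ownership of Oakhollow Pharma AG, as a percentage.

By sibling attribution (R1), Emil Varga is treated as also owning Chloe Varga's interest in Beacon Partners LP, giving 44% + 56% = 100%.
Chain via Beacon Partners LP → Granite Group plc (R3): 100% × 81% × 48% = 38.88% of Oakhollow Pharma AG.
Chain via Talon Logistics SA → Copperline Holdings Ltd (R3): 59% × 33% × 33% = 6.4251% of Oakhollow Pharma AG.
Direct interest in Oakhollow Pharma AG: 18%.
Aggregating (R2): 38.88% + 6.4251% + 18% = 63.3051%.

63.3051%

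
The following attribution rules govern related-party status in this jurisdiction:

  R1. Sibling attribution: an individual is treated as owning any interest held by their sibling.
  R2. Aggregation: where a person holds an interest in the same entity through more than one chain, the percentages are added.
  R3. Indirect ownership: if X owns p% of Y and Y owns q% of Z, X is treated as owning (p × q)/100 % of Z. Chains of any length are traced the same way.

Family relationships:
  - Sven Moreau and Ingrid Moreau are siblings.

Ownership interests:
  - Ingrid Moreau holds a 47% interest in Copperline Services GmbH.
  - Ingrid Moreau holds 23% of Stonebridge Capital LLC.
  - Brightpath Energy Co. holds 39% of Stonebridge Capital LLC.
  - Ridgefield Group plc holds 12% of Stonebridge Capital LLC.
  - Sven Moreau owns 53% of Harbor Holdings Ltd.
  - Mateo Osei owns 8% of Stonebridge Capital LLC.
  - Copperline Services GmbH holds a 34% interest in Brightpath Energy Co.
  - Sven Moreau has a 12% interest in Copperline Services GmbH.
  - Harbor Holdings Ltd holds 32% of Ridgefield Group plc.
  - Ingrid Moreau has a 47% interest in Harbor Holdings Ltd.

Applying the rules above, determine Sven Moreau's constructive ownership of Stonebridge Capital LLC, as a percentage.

By sibling attribution (R1), Sven Moreau is treated as also owning Ingrid Moreau's interest in Copperline Services GmbH, giving 12% + 47% = 59%.
By sibling attribution (R1), Sven Moreau is treated as also owning Ingrid Moreau's interest in Harbor Holdings Ltd, giving 53% + 47% = 100%.
By sibling attribution (R1), Sven Moreau is treated as owning Ingrid Moreau's 23% interest in Stonebridge Capital LLC.
Chain via Copperline Services GmbH → Brightpath Energy Co. (R3): 59% × 34% × 39% = 7.8234% of Stonebridge Capital LLC.
Chain via Harbor Holdings Ltd → Ridgefield Group plc (R3): 100% × 32% × 12% = 3.84% of Stonebridge Capital LLC.
Direct interest in Stonebridge Capital LLC: 23%.
Aggregating (R2): 7.8234% + 3.84% + 23% = 34.6634%.

34.6634%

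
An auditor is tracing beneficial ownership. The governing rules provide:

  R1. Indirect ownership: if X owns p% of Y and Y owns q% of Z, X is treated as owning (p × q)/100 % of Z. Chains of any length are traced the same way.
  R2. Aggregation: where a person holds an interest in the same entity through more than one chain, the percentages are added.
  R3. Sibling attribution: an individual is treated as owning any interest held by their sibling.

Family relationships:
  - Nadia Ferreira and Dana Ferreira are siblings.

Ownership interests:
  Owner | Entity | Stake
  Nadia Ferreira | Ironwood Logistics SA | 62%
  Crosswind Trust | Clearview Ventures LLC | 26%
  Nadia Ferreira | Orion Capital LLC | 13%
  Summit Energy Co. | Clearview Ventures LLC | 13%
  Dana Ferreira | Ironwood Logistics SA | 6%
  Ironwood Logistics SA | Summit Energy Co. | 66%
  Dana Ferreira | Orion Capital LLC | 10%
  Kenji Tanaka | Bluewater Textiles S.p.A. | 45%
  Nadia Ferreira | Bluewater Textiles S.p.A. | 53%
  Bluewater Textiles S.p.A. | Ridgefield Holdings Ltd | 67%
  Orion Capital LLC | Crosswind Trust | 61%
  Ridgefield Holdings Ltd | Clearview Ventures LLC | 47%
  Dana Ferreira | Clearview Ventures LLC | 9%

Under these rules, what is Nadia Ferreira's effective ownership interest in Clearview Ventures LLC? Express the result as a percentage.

By sibling attribution (R3), Nadia Ferreira is treated as also owning Dana Ferreira's interest in Orion Capital LLC, giving 13% + 10% = 23%.
By sibling attribution (R3), Nadia Ferreira is treated as also owning Dana Ferreira's interest in Ironwood Logistics SA, giving 62% + 6% = 68%.
By sibling attribution (R3), Nadia Ferreira is treated as owning Dana Ferreira's 9% interest in Clearview Ventures LLC.
Chain via Orion Capital LLC → Crosswind Trust (R1): 23% × 61% × 26% = 3.6478% of Clearview Ventures LLC.
Chain via Ironwood Logistics SA → Summit Energy Co. (R1): 68% × 66% × 13% = 5.8344% of Clearview Ventures LLC.
Chain via Bluewater Textiles S.p.A. → Ridgefield Holdings Ltd (R1): 53% × 67% × 47% = 16.6897% of Clearview Ventures LLC.
Direct interest in Clearview Ventures LLC: 9%.
Aggregating (R2): 3.6478% + 5.8344% + 16.6897% + 9% = 35.1719%.

35.1719%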